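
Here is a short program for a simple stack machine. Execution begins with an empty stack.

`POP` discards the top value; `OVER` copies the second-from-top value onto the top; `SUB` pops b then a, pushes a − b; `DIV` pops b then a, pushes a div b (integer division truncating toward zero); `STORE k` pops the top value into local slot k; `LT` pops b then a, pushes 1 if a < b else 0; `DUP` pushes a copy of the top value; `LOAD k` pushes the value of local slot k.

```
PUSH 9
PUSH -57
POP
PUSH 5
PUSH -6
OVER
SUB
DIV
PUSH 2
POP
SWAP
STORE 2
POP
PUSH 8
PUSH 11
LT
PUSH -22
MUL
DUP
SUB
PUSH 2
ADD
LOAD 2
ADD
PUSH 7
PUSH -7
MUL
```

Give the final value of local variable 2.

PUSH 9   → [9]
PUSH -57 → [9, -57]
POP      → [9]
PUSH 5   → [9, 5]
PUSH -6  → [9, 5, -6]
OVER     → [9, 5, -6, 5]
SUB      → [9, 5, -11]
DIV      → [9, 0]
PUSH 2   → [9, 0, 2]
POP      → [9, 0]
SWAP     → [0, 9]
STORE 2  → [0]
POP      → []
PUSH 8   → [8]
PUSH 11  → [8, 11]
LT       → [1]
PUSH -22 → [1, -22]
MUL      → [-22]
DUP      → [-22, -22]
SUB      → [0]
PUSH 2   → [0, 2]
ADD      → [2]
LOAD 2   → [2, 9]
ADD      → [11]
PUSH 7   → [11, 7]
PUSH -7  → [11, 7, -7]
MUL      → [11, -49]

9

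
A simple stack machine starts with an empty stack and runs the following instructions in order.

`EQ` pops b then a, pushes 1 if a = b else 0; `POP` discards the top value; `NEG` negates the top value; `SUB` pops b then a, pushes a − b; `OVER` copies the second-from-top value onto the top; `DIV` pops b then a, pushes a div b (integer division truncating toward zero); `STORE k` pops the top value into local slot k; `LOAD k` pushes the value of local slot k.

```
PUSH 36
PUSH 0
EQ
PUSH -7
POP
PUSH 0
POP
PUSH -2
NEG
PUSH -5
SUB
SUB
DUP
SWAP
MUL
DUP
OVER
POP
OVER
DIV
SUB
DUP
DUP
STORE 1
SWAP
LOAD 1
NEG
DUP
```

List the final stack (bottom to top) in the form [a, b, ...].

[48, 48, -48, -48]

PUSH 36  [36]
PUSH 0   [36, 0]
EQ       [0]
PUSH -7  [0, -7]
POP      [0]
PUSH 0   [0, 0]
POP      [0]
PUSH -2  [0, -2]
NEG      [0, 2]
PUSH -5  [0, 2, -5]
SUB      [0, 7]
SUB      [-7]
DUP      [-7, -7]
SWAP     [-7, -7]
MUL      [49]
DUP      [49, 49]
OVER     [49, 49, 49]
POP      [49, 49]
OVER     [49, 49, 49]
DIV      [49, 1]
SUB      [48]
DUP      [48, 48]
DUP      [48, 48, 48]
STORE 1  [48, 48]
SWAP     [48, 48]
LOAD 1   [48, 48, 48]
NEG      [48, 48, -48]
DUP      [48, 48, -48, -48]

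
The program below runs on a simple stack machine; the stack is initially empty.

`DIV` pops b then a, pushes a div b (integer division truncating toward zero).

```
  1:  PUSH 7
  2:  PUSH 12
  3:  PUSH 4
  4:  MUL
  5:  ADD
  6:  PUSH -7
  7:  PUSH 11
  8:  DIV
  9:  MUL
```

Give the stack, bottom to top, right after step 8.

PUSH 7   [7]
PUSH 12  [7, 12]
PUSH 4   [7, 12, 4]
MUL      [7, 48]
ADD      [55]
PUSH -7  [55, -7]
PUSH 11  [55, -7, 11]
DIV      [55, 0]

[55, 0]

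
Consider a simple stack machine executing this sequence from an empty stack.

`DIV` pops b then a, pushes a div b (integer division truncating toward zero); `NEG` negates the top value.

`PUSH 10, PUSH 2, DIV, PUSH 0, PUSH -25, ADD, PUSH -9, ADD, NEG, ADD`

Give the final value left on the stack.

39

PUSH 10  -> 10
PUSH 2   -> 10 2
DIV      -> 5
PUSH 0   -> 5 0
PUSH -25 -> 5 0 -25
ADD      -> 5 -25
PUSH -9  -> 5 -25 -9
ADD      -> 5 -34
NEG      -> 5 34
ADD      -> 39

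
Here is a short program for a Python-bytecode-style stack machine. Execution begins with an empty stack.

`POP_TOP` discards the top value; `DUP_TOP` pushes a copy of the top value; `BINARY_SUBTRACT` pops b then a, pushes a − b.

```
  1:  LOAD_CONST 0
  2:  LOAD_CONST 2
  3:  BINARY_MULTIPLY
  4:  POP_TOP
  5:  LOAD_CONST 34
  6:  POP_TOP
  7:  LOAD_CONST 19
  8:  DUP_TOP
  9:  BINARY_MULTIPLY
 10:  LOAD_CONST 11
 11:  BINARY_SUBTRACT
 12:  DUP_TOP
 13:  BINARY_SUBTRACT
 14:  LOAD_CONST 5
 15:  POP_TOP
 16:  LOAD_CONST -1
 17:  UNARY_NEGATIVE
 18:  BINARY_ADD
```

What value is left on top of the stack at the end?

1

LOAD_CONST 0     0
LOAD_CONST 2     0 2
BINARY_MULTIPLY  0
POP_TOP          (empty)
LOAD_CONST 34    34
POP_TOP          (empty)
LOAD_CONST 19    19
DUP_TOP          19 19
BINARY_MULTIPLY  361
LOAD_CONST 11    361 11
BINARY_SUBTRACT  350
DUP_TOP          350 350
BINARY_SUBTRACT  0
LOAD_CONST 5     0 5
POP_TOP          0
LOAD_CONST -1    0 -1
UNARY_NEGATIVE   0 1
BINARY_ADD       1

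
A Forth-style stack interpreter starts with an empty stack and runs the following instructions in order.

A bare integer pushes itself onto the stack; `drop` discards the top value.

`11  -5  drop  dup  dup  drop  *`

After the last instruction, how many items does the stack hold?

11   → [11]
-5   → [11, -5]
drop → [11]
dup  → [11, 11]
dup  → [11, 11, 11]
drop → [11, 11]
*    → [121]

1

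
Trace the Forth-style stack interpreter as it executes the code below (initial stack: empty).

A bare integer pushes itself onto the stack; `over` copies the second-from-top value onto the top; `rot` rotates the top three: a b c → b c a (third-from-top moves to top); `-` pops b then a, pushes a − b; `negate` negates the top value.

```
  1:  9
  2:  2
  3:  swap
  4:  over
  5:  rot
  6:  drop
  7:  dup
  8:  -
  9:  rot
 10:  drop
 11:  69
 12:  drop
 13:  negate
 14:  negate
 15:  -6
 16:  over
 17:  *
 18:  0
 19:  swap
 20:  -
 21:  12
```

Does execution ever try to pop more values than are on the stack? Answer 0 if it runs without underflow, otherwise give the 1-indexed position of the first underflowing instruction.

9    -> 9
2    -> 9 2
swap -> 2 9
over -> 2 9 2
rot  -> 9 2 2
drop -> 9 2
dup  -> 9 2 2
-    -> 9 0
rot  — needs 3 operands, stack has 2 → underflow

9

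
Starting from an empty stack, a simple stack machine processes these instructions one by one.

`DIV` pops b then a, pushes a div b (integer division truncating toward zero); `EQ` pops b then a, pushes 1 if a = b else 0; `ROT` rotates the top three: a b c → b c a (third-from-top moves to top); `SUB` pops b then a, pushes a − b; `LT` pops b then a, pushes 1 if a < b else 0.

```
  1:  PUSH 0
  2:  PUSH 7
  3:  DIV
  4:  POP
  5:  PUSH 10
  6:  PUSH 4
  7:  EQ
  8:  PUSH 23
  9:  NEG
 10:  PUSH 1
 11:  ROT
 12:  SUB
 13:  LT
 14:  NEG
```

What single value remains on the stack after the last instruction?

PUSH 0  -> 0
PUSH 7  -> 0 7
DIV     -> 0
POP     -> (empty)
PUSH 10 -> 10
PUSH 4  -> 10 4
EQ      -> 0
PUSH 23 -> 0 23
NEG     -> 0 -23
PUSH 1  -> 0 -23 1
ROT     -> -23 1 0
SUB     -> -23 1
LT      -> 1
NEG     -> -1

-1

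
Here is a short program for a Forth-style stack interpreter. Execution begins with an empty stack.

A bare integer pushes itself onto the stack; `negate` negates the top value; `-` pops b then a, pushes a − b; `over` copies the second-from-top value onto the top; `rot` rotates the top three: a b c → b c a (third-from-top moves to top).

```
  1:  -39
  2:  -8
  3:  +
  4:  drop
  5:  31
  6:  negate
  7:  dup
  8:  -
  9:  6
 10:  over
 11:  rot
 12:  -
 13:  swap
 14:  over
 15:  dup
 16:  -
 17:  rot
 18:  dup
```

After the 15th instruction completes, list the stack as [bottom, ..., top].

[0, 6, 0, 0]

-39    -> -39
-8     -> -39 -8
+      -> -47
drop   -> (empty)
31     -> 31
negate -> -31
dup    -> -31 -31
-      -> 0
6      -> 0 6
over   -> 0 6 0
rot    -> 6 0 0
-      -> 6 0
swap   -> 0 6
over   -> 0 6 0
dup    -> 0 6 0 0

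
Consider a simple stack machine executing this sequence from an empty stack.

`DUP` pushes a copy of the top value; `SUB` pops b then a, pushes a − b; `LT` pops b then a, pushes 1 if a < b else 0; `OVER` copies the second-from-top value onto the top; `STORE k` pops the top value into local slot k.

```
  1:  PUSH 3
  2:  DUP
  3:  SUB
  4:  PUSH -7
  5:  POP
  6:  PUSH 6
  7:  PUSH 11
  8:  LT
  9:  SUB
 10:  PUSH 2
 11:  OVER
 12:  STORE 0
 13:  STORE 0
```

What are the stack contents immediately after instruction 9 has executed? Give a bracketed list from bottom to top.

PUSH 3  -> [3]
DUP     -> [3, 3]
SUB     -> [0]
PUSH -7 -> [0, -7]
POP     -> [0]
PUSH 6  -> [0, 6]
PUSH 11 -> [0, 6, 11]
LT      -> [0, 1]
SUB     -> [-1]

[-1]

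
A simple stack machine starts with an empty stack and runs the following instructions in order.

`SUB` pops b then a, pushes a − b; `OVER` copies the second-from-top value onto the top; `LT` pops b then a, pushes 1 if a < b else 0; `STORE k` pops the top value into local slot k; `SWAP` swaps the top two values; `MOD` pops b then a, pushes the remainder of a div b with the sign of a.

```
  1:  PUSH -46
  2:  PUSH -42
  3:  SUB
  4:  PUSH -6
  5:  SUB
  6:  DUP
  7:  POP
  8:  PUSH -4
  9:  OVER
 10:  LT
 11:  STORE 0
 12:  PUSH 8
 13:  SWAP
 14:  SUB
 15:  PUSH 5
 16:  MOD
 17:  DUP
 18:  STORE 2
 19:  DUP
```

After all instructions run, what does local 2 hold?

PUSH -46 : [-46]
PUSH -42 : [-46, -42]
SUB      : [-4]
PUSH -6  : [-4, -6]
SUB      : [2]
DUP      : [2, 2]
POP      : [2]
PUSH -4  : [2, -4]
OVER     : [2, -4, 2]
LT       : [2, 1]
STORE 0  : [2]
PUSH 8   : [2, 8]
SWAP     : [8, 2]
SUB      : [6]
PUSH 5   : [6, 5]
MOD      : [1]
DUP      : [1, 1]
STORE 2  : [1]
DUP      : [1, 1]

1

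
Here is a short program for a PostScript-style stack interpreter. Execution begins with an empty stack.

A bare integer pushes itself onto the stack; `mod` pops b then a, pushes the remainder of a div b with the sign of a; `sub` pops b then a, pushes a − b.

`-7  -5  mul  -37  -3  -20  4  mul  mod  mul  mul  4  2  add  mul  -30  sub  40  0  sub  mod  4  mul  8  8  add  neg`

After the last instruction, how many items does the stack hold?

2

-7  → -7
-5  → -7 -5
mul → 35
-37 → 35 -37
-3  → 35 -37 -3
-20 → 35 -37 -3 -20
4   → 35 -37 -3 -20 4
mul → 35 -37 -3 -80
mod → 35 -37 -3
mul → 35 111
mul → 3885
4   → 3885 4
2   → 3885 4 2
add → 3885 6
mul → 23310
-30 → 23310 -30
sub → 23340
40  → 23340 40
0   → 23340 40 0
sub → 23340 40
mod → 20
4   → 20 4
mul → 80
8   → 80 8
8   → 80 8 8
add → 80 16
neg → 80 -16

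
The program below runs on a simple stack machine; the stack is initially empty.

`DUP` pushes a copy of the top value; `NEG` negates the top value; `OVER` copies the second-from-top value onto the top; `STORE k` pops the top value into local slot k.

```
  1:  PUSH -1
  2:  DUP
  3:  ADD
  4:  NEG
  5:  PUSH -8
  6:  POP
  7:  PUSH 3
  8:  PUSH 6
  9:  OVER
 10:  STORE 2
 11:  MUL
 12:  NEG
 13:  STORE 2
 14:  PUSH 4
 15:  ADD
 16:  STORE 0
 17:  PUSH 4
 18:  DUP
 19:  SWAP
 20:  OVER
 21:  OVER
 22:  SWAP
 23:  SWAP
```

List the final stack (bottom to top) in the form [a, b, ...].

[4, 4, 4, 4]

PUSH -1  -1
DUP      -1 -1
ADD      -2
NEG      2
PUSH -8  2 -8
POP      2
PUSH 3   2 3
PUSH 6   2 3 6
OVER     2 3 6 3
STORE 2  2 3 6
MUL      2 18
NEG      2 -18
STORE 2  2
PUSH 4   2 4
ADD      6
STORE 0  (empty)
PUSH 4   4
DUP      4 4
SWAP     4 4
OVER     4 4 4
OVER     4 4 4 4
SWAP     4 4 4 4
SWAP     4 4 4 4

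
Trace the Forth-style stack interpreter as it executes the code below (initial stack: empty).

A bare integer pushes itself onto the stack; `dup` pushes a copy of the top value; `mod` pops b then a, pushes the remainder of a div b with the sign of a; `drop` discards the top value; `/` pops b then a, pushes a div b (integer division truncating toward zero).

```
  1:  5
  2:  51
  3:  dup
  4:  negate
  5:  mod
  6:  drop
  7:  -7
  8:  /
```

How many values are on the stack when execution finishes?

5      → 5
51     → 5 51
dup    → 5 51 51
negate → 5 51 -51
mod    → 5 0
drop   → 5
-7     → 5 -7
/      → 0

1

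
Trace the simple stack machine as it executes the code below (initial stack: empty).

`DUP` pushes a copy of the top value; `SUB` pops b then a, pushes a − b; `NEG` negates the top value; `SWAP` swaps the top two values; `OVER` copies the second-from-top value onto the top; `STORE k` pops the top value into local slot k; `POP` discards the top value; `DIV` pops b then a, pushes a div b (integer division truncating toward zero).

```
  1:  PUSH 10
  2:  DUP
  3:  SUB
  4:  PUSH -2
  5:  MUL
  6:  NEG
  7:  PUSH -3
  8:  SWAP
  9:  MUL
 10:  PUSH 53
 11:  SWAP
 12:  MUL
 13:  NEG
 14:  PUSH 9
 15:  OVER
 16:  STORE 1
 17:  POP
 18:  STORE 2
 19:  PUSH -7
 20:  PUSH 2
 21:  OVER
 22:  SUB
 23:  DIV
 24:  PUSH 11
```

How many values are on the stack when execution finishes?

PUSH 10 : 10
DUP     : 10 10
SUB     : 0
PUSH -2 : 0 -2
MUL     : 0
NEG     : 0
PUSH -3 : 0 -3
SWAP    : -3 0
MUL     : 0
PUSH 53 : 0 53
SWAP    : 53 0
MUL     : 0
NEG     : 0
PUSH 9  : 0 9
OVER    : 0 9 0
STORE 1 : 0 9
POP     : 0
STORE 2 : (empty)
PUSH -7 : -7
PUSH 2  : -7 2
OVER    : -7 2 -7
SUB     : -7 9
DIV     : 0
PUSH 11 : 0 11

2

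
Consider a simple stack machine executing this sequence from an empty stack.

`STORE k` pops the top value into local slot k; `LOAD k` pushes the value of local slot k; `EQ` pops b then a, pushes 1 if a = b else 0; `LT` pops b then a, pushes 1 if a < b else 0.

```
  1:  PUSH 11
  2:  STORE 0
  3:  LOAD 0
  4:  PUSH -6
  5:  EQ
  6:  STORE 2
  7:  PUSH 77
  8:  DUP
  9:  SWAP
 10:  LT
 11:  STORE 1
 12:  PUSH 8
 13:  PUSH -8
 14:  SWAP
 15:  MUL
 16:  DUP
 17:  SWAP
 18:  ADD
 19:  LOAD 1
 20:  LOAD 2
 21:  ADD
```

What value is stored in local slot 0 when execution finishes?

11

PUSH 11 -> 11
STORE 0 -> (empty)
LOAD 0  -> 11
PUSH -6 -> 11 -6
EQ      -> 0
STORE 2 -> (empty)
PUSH 77 -> 77
DUP     -> 77 77
SWAP    -> 77 77
LT      -> 0
STORE 1 -> (empty)
PUSH 8  -> 8
PUSH -8 -> 8 -8
SWAP    -> -8 8
MUL     -> -64
DUP     -> -64 -64
SWAP    -> -64 -64
ADD     -> -128
LOAD 1  -> -128 0
LOAD 2  -> -128 0 0
ADD     -> -128 0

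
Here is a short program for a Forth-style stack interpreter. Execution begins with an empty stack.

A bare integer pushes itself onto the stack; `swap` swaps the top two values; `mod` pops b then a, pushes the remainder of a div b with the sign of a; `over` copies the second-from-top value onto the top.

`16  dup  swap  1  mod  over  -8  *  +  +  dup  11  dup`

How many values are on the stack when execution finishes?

4

16   -> 16
dup  -> 16 16
swap -> 16 16
1    -> 16 16 1
mod  -> 16 0
over -> 16 0 16
-8   -> 16 0 16 -8
*    -> 16 0 -128
+    -> 16 -128
+    -> -112
dup  -> -112 -112
11   -> -112 -112 11
dup  -> -112 -112 11 11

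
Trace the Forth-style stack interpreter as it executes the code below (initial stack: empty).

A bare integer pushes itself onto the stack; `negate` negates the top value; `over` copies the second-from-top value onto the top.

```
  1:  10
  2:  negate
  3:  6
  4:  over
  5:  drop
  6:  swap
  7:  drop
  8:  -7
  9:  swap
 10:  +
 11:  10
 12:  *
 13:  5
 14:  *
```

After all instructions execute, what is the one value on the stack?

-50

10      10
negate  -10
6       -10 6
over    -10 6 -10
drop    -10 6
swap    6 -10
drop    6
-7      6 -7
swap    -7 6
+       -1
10      -1 10
*       -10
5       -10 5
*       -50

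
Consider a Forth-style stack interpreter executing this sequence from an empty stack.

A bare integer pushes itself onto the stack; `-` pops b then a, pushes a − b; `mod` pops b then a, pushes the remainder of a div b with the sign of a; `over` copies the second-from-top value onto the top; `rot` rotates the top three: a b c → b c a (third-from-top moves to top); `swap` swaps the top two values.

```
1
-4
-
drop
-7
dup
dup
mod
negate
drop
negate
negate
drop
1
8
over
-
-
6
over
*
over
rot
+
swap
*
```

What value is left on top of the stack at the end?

1      : [1]
-4     : [1, -4]
-      : [5]
drop   : []
-7     : [-7]
dup    : [-7, -7]
dup    : [-7, -7, -7]
mod    : [-7, 0]
negate : [-7, 0]
drop   : [-7]
negate : [7]
negate : [-7]
drop   : []
1      : [1]
8      : [1, 8]
over   : [1, 8, 1]
-      : [1, 7]
-      : [-6]
6      : [-6, 6]
over   : [-6, 6, -6]
*      : [-6, -36]
over   : [-6, -36, -6]
rot    : [-36, -6, -6]
+      : [-36, -12]
swap   : [-12, -36]
*      : [432]

432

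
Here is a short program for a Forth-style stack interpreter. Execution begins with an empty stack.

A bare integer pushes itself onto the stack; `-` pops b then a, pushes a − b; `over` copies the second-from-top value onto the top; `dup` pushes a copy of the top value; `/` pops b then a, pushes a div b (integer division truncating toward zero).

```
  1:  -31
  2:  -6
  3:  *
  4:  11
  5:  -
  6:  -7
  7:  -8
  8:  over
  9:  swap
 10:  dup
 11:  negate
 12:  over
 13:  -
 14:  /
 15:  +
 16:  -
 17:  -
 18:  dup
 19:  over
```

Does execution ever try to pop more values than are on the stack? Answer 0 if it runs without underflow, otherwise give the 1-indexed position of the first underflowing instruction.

-31    -> -31
-6     -> -31 -6
*      -> 186
11     -> 186 11
-      -> 175
-7     -> 175 -7
-8     -> 175 -7 -8
over   -> 175 -7 -8 -7
swap   -> 175 -7 -7 -8
dup    -> 175 -7 -7 -8 -8
negate -> 175 -7 -7 -8 8
over   -> 175 -7 -7 -8 8 -8
-      -> 175 -7 -7 -8 16
/      -> 175 -7 -7 0
+      -> 175 -7 -7
-      -> 175 0
-      -> 175
dup    -> 175 175
over   -> 175 175 175

0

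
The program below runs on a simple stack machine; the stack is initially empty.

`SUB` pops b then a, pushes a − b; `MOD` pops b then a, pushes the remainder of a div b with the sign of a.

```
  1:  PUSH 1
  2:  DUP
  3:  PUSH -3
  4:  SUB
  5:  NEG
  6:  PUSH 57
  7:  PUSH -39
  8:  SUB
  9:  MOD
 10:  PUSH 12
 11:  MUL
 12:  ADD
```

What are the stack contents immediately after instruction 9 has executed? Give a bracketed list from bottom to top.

PUSH 1   -> 1
DUP      -> 1 1
PUSH -3  -> 1 1 -3
SUB      -> 1 4
NEG      -> 1 -4
PUSH 57  -> 1 -4 57
PUSH -39 -> 1 -4 57 -39
SUB      -> 1 -4 96
MOD      -> 1 -4

[1, -4]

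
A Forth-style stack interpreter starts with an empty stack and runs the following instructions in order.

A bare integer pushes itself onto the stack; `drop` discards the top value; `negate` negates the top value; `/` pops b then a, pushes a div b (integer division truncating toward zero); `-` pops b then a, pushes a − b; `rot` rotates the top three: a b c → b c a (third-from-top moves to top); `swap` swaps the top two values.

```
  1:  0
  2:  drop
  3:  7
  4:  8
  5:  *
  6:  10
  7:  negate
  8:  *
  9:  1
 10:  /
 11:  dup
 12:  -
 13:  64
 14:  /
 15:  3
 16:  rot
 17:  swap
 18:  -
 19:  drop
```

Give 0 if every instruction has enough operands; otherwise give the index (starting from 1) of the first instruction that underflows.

0      : 0
drop   : (empty)
7      : 7
8      : 7 8
*      : 56
10     : 56 10
negate : 56 -10
*      : -560
1      : -560 1
/      : -560
dup    : -560 -560
-      : 0
64     : 0 64
/      : 0
3      : 0 3
rot  — needs 3 operands, stack has 2 → underflow

16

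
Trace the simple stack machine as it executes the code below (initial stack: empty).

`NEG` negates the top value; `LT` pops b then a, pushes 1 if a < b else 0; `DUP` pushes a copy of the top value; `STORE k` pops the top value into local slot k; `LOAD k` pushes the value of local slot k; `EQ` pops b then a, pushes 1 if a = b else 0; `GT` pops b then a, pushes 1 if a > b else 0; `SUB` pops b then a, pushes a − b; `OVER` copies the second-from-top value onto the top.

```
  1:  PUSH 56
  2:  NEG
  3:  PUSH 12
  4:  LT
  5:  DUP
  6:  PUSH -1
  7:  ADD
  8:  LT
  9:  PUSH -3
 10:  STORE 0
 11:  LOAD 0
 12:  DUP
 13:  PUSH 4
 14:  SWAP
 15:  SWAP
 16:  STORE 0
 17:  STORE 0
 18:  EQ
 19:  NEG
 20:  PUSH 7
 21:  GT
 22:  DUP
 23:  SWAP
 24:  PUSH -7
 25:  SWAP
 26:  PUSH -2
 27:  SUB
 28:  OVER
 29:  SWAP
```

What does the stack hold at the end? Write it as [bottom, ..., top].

[0, -7, -7, 2]

PUSH 56 -> [56]
NEG     -> [-56]
PUSH 12 -> [-56, 12]
LT      -> [1]
DUP     -> [1, 1]
PUSH -1 -> [1, 1, -1]
ADD     -> [1, 0]
LT      -> [0]
PUSH -3 -> [0, -3]
STORE 0 -> [0]
LOAD 0  -> [0, -3]
DUP     -> [0, -3, -3]
PUSH 4  -> [0, -3, -3, 4]
SWAP    -> [0, -3, 4, -3]
SWAP    -> [0, -3, -3, 4]
STORE 0 -> [0, -3, -3]
STORE 0 -> [0, -3]
EQ      -> [0]
NEG     -> [0]
PUSH 7  -> [0, 7]
GT      -> [0]
DUP     -> [0, 0]
SWAP    -> [0, 0]
PUSH -7 -> [0, 0, -7]
SWAP    -> [0, -7, 0]
PUSH -2 -> [0, -7, 0, -2]
SUB     -> [0, -7, 2]
OVER    -> [0, -7, 2, -7]
SWAP    -> [0, -7, -7, 2]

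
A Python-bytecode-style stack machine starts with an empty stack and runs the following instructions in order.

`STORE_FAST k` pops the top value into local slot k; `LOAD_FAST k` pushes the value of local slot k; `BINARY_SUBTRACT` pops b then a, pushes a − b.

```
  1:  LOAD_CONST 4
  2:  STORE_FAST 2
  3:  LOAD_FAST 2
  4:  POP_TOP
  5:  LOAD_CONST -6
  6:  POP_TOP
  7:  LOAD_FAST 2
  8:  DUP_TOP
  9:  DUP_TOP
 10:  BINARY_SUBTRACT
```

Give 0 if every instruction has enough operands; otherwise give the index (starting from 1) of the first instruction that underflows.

LOAD_CONST 4     4
STORE_FAST 2     (empty)
LOAD_FAST 2      4
POP_TOP          (empty)
LOAD_CONST -6    -6
POP_TOP          (empty)
LOAD_FAST 2      4
DUP_TOP          4 4
DUP_TOP          4 4 4
BINARY_SUBTRACT  4 0

0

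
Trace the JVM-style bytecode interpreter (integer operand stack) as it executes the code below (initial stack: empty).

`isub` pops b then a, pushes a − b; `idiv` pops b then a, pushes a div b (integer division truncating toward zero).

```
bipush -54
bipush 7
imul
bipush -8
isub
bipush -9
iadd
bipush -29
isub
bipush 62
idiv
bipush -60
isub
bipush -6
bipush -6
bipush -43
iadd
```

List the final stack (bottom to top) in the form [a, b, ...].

[55, -6, -49]

bipush -54 -> [-54]
bipush 7   -> [-54, 7]
imul       -> [-378]
bipush -8  -> [-378, -8]
isub       -> [-370]
bipush -9  -> [-370, -9]
iadd       -> [-379]
bipush -29 -> [-379, -29]
isub       -> [-350]
bipush 62  -> [-350, 62]
idiv       -> [-5]
bipush -60 -> [-5, -60]
isub       -> [55]
bipush -6  -> [55, -6]
bipush -6  -> [55, -6, -6]
bipush -43 -> [55, -6, -6, -43]
iadd       -> [55, -6, -49]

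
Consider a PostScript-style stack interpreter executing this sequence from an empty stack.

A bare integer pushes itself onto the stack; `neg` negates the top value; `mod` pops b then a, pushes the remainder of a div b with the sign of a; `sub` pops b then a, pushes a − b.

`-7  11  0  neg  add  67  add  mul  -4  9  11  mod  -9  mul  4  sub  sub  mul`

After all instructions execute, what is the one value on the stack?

-7  : -7
11  : -7 11
0   : -7 11 0
neg : -7 11 0
add : -7 11
67  : -7 11 67
add : -7 78
mul : -546
-4  : -546 -4
9   : -546 -4 9
11  : -546 -4 9 11
mod : -546 -4 9
-9  : -546 -4 9 -9
mul : -546 -4 -81
4   : -546 -4 -81 4
sub : -546 -4 -85
sub : -546 81
mul : -44226

-44226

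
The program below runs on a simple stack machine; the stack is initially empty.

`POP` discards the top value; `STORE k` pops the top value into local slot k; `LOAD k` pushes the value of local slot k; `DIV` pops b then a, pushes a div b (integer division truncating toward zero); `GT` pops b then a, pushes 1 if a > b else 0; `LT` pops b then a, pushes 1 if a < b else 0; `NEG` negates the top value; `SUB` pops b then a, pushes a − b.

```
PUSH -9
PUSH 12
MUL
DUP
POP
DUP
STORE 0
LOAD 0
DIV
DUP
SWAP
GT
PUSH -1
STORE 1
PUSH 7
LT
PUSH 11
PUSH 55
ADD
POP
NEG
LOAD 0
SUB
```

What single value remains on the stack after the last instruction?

107

PUSH -9  -9
PUSH 12  -9 12
MUL      -108
DUP      -108 -108
POP      -108
DUP      -108 -108
STORE 0  -108
LOAD 0   -108 -108
DIV      1
DUP      1 1
SWAP     1 1
GT       0
PUSH -1  0 -1
STORE 1  0
PUSH 7   0 7
LT       1
PUSH 11  1 11
PUSH 55  1 11 55
ADD      1 66
POP      1
NEG      -1
LOAD 0   -1 -108
SUB      107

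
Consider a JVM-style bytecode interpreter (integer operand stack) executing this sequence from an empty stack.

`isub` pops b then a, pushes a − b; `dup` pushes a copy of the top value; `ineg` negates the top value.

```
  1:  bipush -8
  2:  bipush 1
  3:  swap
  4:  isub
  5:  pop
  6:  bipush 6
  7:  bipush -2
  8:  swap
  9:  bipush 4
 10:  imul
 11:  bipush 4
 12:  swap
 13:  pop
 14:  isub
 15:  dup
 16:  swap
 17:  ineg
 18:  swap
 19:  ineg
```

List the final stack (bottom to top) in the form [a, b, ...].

bipush -8 : [-8]
bipush 1  : [-8, 1]
swap      : [1, -8]
isub      : [9]
pop       : []
bipush 6  : [6]
bipush -2 : [6, -2]
swap      : [-2, 6]
bipush 4  : [-2, 6, 4]
imul      : [-2, 24]
bipush 4  : [-2, 24, 4]
swap      : [-2, 4, 24]
pop       : [-2, 4]
isub      : [-6]
dup       : [-6, -6]
swap      : [-6, -6]
ineg      : [-6, 6]
swap      : [6, -6]
ineg      : [6, 6]

[6, 6]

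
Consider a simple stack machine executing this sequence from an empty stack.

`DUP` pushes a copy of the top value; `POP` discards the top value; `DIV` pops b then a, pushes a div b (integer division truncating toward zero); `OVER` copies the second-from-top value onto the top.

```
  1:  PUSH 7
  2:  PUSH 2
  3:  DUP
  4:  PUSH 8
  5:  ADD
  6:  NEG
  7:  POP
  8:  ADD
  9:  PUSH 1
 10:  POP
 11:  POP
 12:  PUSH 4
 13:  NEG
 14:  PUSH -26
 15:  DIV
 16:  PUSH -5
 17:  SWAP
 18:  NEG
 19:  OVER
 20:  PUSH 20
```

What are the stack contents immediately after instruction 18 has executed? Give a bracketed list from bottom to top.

[-5, 0]

PUSH 7   -> 7
PUSH 2   -> 7 2
DUP      -> 7 2 2
PUSH 8   -> 7 2 2 8
ADD      -> 7 2 10
NEG      -> 7 2 -10
POP      -> 7 2
ADD      -> 9
PUSH 1   -> 9 1
POP      -> 9
POP      -> (empty)
PUSH 4   -> 4
NEG      -> -4
PUSH -26 -> -4 -26
DIV      -> 0
PUSH -5  -> 0 -5
SWAP     -> -5 0
NEG      -> -5 0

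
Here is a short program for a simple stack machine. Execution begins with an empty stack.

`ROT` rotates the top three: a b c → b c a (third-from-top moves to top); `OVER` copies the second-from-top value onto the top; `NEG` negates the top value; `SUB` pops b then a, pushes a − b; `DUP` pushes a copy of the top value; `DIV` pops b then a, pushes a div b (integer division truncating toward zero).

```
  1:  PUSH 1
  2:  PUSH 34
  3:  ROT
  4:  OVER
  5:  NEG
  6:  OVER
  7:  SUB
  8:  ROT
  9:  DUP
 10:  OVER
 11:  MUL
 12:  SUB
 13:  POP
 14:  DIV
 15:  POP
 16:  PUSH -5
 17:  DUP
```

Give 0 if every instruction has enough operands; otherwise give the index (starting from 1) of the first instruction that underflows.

PUSH 1  -> [1]
PUSH 34 -> [1, 34]
ROT  — needs 3 operands, stack has 2 → underflow

3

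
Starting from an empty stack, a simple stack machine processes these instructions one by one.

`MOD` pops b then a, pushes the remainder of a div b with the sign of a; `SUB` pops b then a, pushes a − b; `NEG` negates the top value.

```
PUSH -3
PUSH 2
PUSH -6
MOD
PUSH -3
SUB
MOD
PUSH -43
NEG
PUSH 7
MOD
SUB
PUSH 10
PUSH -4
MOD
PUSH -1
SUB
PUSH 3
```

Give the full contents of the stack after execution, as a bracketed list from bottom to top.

[-4, 3, 3]

PUSH -3  → [-3]
PUSH 2   → [-3, 2]
PUSH -6  → [-3, 2, -6]
MOD      → [-3, 2]
PUSH -3  → [-3, 2, -3]
SUB      → [-3, 5]
MOD      → [-3]
PUSH -43 → [-3, -43]
NEG      → [-3, 43]
PUSH 7   → [-3, 43, 7]
MOD      → [-3, 1]
SUB      → [-4]
PUSH 10  → [-4, 10]
PUSH -4  → [-4, 10, -4]
MOD      → [-4, 2]
PUSH -1  → [-4, 2, -1]
SUB      → [-4, 3]
PUSH 3   → [-4, 3, 3]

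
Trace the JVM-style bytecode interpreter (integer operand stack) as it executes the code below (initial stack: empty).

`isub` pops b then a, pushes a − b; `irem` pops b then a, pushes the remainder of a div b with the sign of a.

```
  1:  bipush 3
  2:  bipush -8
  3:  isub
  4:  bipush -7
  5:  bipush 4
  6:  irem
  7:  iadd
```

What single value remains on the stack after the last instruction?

8

bipush 3  -> [3]
bipush -8 -> [3, -8]
isub      -> [11]
bipush -7 -> [11, -7]
bipush 4  -> [11, -7, 4]
irem      -> [11, -3]
iadd      -> [8]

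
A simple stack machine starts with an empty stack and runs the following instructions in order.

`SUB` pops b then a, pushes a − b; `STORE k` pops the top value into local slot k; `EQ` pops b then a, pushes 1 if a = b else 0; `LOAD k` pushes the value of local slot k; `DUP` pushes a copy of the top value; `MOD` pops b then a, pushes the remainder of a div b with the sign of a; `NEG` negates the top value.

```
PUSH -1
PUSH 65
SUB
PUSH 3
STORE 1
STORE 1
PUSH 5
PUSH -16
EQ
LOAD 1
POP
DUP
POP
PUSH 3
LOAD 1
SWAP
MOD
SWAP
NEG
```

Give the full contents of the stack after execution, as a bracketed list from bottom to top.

PUSH -1  → -1
PUSH 65  → -1 65
SUB      → -66
PUSH 3   → -66 3
STORE 1  → -66
STORE 1  → (empty)
PUSH 5   → 5
PUSH -16 → 5 -16
EQ       → 0
LOAD 1   → 0 -66
POP      → 0
DUP      → 0 0
POP      → 0
PUSH 3   → 0 3
LOAD 1   → 0 3 -66
SWAP     → 0 -66 3
MOD      → 0 0
SWAP     → 0 0
NEG      → 0 0

[0, 0]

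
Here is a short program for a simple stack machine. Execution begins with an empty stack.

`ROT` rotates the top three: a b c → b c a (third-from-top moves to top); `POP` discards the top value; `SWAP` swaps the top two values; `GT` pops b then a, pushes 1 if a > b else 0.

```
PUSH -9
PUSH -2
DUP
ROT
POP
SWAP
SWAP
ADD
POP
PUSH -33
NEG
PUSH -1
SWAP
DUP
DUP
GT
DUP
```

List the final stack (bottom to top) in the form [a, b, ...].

PUSH -9   -9
PUSH -2   -9 -2
DUP       -9 -2 -2
ROT       -2 -2 -9
POP       -2 -2
SWAP      -2 -2
SWAP      -2 -2
ADD       -4
POP       (empty)
PUSH -33  -33
NEG       33
PUSH -1   33 -1
SWAP      -1 33
DUP       -1 33 33
DUP       -1 33 33 33
GT        -1 33 0
DUP       -1 33 0 0

[-1, 33, 0, 0]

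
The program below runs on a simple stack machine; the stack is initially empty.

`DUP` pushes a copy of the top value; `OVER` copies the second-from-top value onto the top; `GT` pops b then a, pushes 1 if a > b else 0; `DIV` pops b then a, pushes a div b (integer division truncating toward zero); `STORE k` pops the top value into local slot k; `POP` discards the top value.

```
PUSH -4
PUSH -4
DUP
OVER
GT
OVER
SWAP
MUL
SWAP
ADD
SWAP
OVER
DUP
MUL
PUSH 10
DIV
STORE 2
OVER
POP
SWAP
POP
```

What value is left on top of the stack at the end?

PUSH -4  [-4]
PUSH -4  [-4, -4]
DUP      [-4, -4, -4]
OVER     [-4, -4, -4, -4]
GT       [-4, -4, 0]
OVER     [-4, -4, 0, -4]
SWAP     [-4, -4, -4, 0]
MUL      [-4, -4, 0]
SWAP     [-4, 0, -4]
ADD      [-4, -4]
SWAP     [-4, -4]
OVER     [-4, -4, -4]
DUP      [-4, -4, -4, -4]
MUL      [-4, -4, 16]
PUSH 10  [-4, -4, 16, 10]
DIV      [-4, -4, 1]
STORE 2  [-4, -4]
OVER     [-4, -4, -4]
POP      [-4, -4]
SWAP     [-4, -4]
POP      [-4]

-4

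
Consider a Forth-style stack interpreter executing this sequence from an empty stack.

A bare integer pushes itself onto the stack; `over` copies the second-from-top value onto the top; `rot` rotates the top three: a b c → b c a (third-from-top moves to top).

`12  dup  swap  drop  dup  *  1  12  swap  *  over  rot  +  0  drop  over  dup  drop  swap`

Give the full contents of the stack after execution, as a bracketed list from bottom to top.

12    [12]
dup   [12, 12]
swap  [12, 12]
drop  [12]
dup   [12, 12]
*     [144]
1     [144, 1]
12    [144, 1, 12]
swap  [144, 12, 1]
*     [144, 12]
over  [144, 12, 144]
rot   [12, 144, 144]
+     [12, 288]
0     [12, 288, 0]
drop  [12, 288]
over  [12, 288, 12]
dup   [12, 288, 12, 12]
drop  [12, 288, 12]
swap  [12, 12, 288]

[12, 12, 288]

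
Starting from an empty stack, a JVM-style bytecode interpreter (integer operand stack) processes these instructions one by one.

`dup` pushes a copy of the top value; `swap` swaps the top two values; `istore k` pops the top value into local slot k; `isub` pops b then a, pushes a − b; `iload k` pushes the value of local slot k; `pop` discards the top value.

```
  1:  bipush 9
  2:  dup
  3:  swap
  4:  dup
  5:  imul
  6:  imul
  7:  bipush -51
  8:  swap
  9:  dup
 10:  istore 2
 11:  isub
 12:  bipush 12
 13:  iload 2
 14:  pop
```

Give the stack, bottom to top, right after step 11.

bipush 9    9
dup         9 9
swap        9 9
dup         9 9 9
imul        9 81
imul        729
bipush -51  729 -51
swap        -51 729
dup         -51 729 729
istore 2    -51 729
isub        -780

[-780]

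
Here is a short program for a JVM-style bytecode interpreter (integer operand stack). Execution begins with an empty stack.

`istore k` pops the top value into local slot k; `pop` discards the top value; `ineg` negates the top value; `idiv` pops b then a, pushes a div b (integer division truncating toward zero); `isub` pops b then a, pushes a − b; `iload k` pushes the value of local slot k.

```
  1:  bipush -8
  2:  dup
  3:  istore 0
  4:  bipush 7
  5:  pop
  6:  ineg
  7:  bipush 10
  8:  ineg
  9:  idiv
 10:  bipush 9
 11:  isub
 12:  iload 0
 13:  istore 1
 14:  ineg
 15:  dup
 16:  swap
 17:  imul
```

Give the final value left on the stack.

81

bipush -8  [-8]
dup        [-8, -8]
istore 0   [-8]
bipush 7   [-8, 7]
pop        [-8]
ineg       [8]
bipush 10  [8, 10]
ineg       [8, -10]
idiv       [0]
bipush 9   [0, 9]
isub       [-9]
iload 0    [-9, -8]
istore 1   [-9]
ineg       [9]
dup        [9, 9]
swap       [9, 9]
imul       [81]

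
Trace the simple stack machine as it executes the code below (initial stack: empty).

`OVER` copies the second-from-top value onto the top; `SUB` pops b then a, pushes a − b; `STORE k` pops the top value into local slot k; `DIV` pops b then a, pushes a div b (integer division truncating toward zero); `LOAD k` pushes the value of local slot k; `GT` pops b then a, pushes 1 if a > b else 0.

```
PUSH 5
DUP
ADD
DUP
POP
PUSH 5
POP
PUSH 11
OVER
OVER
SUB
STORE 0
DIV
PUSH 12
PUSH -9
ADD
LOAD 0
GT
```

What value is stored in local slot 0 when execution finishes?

PUSH 5  -> [5]
DUP     -> [5, 5]
ADD     -> [10]
DUP     -> [10, 10]
POP     -> [10]
PUSH 5  -> [10, 5]
POP     -> [10]
PUSH 11 -> [10, 11]
OVER    -> [10, 11, 10]
OVER    -> [10, 11, 10, 11]
SUB     -> [10, 11, -1]
STORE 0 -> [10, 11]
DIV     -> [0]
PUSH 12 -> [0, 12]
PUSH -9 -> [0, 12, -9]
ADD     -> [0, 3]
LOAD 0  -> [0, 3, -1]
GT      -> [0, 1]

-1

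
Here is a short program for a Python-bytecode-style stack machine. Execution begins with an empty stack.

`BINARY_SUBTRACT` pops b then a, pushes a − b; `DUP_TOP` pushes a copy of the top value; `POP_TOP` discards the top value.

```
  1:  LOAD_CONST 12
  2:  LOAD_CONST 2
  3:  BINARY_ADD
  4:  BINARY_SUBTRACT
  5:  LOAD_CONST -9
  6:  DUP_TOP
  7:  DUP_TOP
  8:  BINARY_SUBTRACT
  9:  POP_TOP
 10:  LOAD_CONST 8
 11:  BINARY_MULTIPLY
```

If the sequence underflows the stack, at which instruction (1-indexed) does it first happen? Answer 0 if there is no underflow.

LOAD_CONST 12  12
LOAD_CONST 2   12 2
BINARY_ADD     14
BINARY_SUBTRACT  — needs 2 operands, stack has 1 → underflow

4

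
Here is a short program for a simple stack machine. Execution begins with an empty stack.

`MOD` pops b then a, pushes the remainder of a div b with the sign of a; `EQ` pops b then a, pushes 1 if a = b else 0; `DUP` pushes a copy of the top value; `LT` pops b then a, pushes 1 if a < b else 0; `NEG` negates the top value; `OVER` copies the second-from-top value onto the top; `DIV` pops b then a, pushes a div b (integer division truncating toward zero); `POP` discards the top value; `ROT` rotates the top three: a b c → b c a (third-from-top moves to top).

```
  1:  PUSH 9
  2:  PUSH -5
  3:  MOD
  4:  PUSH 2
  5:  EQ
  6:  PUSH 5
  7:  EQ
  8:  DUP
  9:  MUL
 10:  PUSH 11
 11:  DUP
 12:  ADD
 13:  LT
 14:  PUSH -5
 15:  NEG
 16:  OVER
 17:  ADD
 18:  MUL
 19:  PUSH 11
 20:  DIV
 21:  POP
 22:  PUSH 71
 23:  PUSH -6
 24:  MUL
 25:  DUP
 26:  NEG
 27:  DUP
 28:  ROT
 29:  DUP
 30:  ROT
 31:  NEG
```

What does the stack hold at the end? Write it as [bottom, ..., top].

PUSH 9  : [9]
PUSH -5 : [9, -5]
MOD     : [4]
PUSH 2  : [4, 2]
EQ      : [0]
PUSH 5  : [0, 5]
EQ      : [0]
DUP     : [0, 0]
MUL     : [0]
PUSH 11 : [0, 11]
DUP     : [0, 11, 11]
ADD     : [0, 22]
LT      : [1]
PUSH -5 : [1, -5]
NEG     : [1, 5]
OVER    : [1, 5, 1]
ADD     : [1, 6]
MUL     : [6]
PUSH 11 : [6, 11]
DIV     : [0]
POP     : []
PUSH 71 : [71]
PUSH -6 : [71, -6]
MUL     : [-426]
DUP     : [-426, -426]
NEG     : [-426, 426]
DUP     : [-426, 426, 426]
ROT     : [426, 426, -426]
DUP     : [426, 426, -426, -426]
ROT     : [426, -426, -426, 426]
NEG     : [426, -426, -426, -426]

[426, -426, -426, -426]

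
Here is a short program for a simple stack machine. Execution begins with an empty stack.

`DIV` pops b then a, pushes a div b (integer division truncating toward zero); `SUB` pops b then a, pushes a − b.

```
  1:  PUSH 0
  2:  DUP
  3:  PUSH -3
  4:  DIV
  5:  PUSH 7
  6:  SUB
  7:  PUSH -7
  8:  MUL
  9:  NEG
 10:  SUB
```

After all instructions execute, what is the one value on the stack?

49

PUSH 0  → 0
DUP     → 0 0
PUSH -3 → 0 0 -3
DIV     → 0 0
PUSH 7  → 0 0 7
SUB     → 0 -7
PUSH -7 → 0 -7 -7
MUL     → 0 49
NEG     → 0 -49
SUB     → 49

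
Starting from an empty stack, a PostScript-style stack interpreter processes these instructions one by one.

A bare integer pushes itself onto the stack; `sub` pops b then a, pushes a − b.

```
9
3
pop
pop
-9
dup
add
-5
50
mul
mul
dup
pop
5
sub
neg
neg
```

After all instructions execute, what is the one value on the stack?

4495

9   -> 9
3   -> 9 3
pop -> 9
pop -> (empty)
-9  -> -9
dup -> -9 -9
add -> -18
-5  -> -18 -5
50  -> -18 -5 50
mul -> -18 -250
mul -> 4500
dup -> 4500 4500
pop -> 4500
5   -> 4500 5
sub -> 4495
neg -> -4495
neg -> 4495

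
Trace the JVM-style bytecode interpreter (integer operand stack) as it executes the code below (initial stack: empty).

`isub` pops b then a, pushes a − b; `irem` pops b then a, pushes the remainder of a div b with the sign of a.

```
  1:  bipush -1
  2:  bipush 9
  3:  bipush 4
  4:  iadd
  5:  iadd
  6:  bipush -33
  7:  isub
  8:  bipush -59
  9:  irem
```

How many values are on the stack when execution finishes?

bipush -1  → [-1]
bipush 9   → [-1, 9]
bipush 4   → [-1, 9, 4]
iadd       → [-1, 13]
iadd       → [12]
bipush -33 → [12, -33]
isub       → [45]
bipush -59 → [45, -59]
irem       → [45]

1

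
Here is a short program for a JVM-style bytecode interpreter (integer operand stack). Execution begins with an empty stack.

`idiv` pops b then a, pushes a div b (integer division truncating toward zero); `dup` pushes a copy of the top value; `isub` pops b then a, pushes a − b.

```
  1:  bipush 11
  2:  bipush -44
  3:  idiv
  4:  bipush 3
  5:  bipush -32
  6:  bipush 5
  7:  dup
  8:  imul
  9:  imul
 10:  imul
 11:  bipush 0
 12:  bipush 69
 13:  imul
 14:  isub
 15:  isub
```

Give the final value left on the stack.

bipush 11  → [11]
bipush -44 → [11, -44]
idiv       → [0]
bipush 3   → [0, 3]
bipush -32 → [0, 3, -32]
bipush 5   → [0, 3, -32, 5]
dup        → [0, 3, -32, 5, 5]
imul       → [0, 3, -32, 25]
imul       → [0, 3, -800]
imul       → [0, -2400]
bipush 0   → [0, -2400, 0]
bipush 69  → [0, -2400, 0, 69]
imul       → [0, -2400, 0]
isub       → [0, -2400]
isub       → [2400]

2400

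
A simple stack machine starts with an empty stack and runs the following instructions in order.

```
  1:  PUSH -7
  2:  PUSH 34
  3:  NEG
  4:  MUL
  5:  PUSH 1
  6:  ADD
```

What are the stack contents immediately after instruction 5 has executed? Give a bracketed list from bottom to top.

[238, 1]

PUSH -7 : [-7]
PUSH 34 : [-7, 34]
NEG     : [-7, -34]
MUL     : [238]
PUSH 1  : [238, 1]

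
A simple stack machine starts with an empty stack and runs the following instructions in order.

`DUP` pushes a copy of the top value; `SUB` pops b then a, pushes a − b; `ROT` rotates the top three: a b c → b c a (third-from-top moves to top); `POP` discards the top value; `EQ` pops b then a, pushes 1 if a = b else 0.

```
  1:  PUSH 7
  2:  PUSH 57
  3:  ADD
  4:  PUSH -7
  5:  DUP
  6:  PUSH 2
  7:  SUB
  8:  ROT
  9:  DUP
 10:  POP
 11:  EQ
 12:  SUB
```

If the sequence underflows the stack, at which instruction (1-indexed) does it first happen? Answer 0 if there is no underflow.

0

PUSH 7   7
PUSH 57  7 57
ADD      64
PUSH -7  64 -7
DUP      64 -7 -7
PUSH 2   64 -7 -7 2
SUB      64 -7 -9
ROT      -7 -9 64
DUP      -7 -9 64 64
POP      -7 -9 64
EQ       -7 0
SUB      -7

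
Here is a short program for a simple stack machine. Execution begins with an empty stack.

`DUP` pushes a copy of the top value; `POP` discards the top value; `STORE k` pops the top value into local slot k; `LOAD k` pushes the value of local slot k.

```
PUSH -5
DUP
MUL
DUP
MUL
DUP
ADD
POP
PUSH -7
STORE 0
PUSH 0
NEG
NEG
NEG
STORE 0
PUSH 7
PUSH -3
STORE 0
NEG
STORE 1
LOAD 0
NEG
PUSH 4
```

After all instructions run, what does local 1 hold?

PUSH -5 -> -5
DUP     -> -5 -5
MUL     -> 25
DUP     -> 25 25
MUL     -> 625
DUP     -> 625 625
ADD     -> 1250
POP     -> (empty)
PUSH -7 -> -7
STORE 0 -> (empty)
PUSH 0  -> 0
NEG     -> 0
NEG     -> 0
NEG     -> 0
STORE 0 -> (empty)
PUSH 7  -> 7
PUSH -3 -> 7 -3
STORE 0 -> 7
NEG     -> -7
STORE 1 -> (empty)
LOAD 0  -> -3
NEG     -> 3
PUSH 4  -> 3 4

-7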